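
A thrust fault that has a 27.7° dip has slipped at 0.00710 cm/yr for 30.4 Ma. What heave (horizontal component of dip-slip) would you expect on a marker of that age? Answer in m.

dip-slip = rate × time = 0.00710 cm/yr × 30.4 Ma = 2158 m
heave = dip-slip × cos(dip) = 2158 × cos(27.7°) = 1910 m

1910 m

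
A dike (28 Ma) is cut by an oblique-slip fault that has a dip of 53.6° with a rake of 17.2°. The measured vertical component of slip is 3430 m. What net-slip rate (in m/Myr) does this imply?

dip-slip = throw / sin(dip) = 3430 / sin(53.6°) = 4261 m
net slip = dip-slip / sin(rake) = 4261 / sin(17.2°) = 14410 m
rate = 14410 m / 28 Ma = 0.000515 m/yr = 515 m/Myr

515 m/Myr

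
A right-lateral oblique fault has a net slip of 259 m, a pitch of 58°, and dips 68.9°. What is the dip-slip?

dip-slip = net slip × sin(rake) = 259 m × sin(58°) = 220 m

220 m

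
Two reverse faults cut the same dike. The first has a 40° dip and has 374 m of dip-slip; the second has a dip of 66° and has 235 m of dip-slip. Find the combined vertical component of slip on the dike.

throw_A = 374 × sin(40°) = 240.4 m
throw_B = 235 × sin(66°) = 214.7 m
total = 240.4 + 214.7 = 455 m

455 m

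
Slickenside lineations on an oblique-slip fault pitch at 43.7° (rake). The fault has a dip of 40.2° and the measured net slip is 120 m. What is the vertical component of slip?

dip-slip = net slip × sin(rake) = 120 m × sin(43.7°) = 82.91 m
throw = dip-slip × sin(dip) = 82.91 × sin(40.2°) = 53.5 m

53.5 m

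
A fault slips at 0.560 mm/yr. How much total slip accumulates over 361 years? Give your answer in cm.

slip = rate × time = 0.560 mm/yr × 361 years = 0.202 m = 20.2 cm

20.2 cm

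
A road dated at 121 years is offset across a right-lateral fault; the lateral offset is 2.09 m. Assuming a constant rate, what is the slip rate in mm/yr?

rate = 2.09 m / 121 years = 0.0173 m/yr = 17.3 mm/yr

17.3 mm/yr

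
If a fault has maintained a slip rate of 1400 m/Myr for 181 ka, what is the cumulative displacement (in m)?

slip = rate × time = 1400 m/Myr × 181 ka = 253 m

253 m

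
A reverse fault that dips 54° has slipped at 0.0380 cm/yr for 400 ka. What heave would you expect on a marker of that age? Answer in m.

89.3 m

dip-slip = rate × time = 0.0380 cm/yr × 400 ka = 152 m
heave = dip-slip × cos(dip) = 152 × cos(54°) = 89.3 m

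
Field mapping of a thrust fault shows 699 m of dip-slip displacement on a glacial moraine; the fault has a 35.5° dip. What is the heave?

569 m

heave = dip-slip × cos(dip) = 699 m × cos(35.5°) = 569 m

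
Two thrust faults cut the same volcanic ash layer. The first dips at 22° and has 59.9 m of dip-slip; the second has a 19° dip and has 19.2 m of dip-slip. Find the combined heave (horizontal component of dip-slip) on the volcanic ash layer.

73.7 m

heave_A = 59.9 × cos(22°) = 55.54 m
heave_B = 19.2 × cos(19°) = 18.15 m
total = 55.54 + 18.15 = 73.7 m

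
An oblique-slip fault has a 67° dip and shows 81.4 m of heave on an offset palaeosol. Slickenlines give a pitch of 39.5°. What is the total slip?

dip-slip = heave / cos(dip) = 81.4 / cos(67°) = 208.3 m
net slip = dip-slip / sin(rake) = 208.3 / sin(39.5°) = 328 m

328 m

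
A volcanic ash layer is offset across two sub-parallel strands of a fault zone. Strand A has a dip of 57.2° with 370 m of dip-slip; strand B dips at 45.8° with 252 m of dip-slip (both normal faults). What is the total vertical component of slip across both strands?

throw_A = 370 × sin(57.2°) = 311 m
throw_B = 252 × sin(45.8°) = 180.7 m
total = 311 + 180.7 = 492 m

492 m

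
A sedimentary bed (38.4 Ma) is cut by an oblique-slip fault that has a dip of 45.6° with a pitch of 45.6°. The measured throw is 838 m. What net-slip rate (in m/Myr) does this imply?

dip-slip = throw / sin(dip) = 838 / sin(45.6°) = 1173 m
net slip = dip-slip / sin(rake) = 1173 / sin(45.6°) = 1642 m
rate = 1642 m / 38.4 Ma = 0.0000428 m/yr = 42.8 m/Myr

42.8 m/Myr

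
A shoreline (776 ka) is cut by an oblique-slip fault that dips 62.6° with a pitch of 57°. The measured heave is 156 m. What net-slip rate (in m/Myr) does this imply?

dip-slip = heave / cos(dip) = 156 / cos(62.6°) = 339 m
net slip = dip-slip / sin(rake) = 339 / sin(57°) = 404.2 m
rate = 404.2 m / 776 ka = 0.000521 m/yr = 521 m/Myr

521 m/Myr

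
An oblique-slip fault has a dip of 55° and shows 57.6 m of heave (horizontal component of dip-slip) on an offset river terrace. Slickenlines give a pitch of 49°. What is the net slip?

dip-slip = heave / cos(dip) = 57.6 / cos(55°) = 100.4 m
net slip = dip-slip / sin(rake) = 100.4 / sin(49°) = 133 m

133 m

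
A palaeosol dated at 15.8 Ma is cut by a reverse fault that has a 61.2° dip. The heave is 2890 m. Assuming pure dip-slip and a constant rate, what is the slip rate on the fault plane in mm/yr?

dip-slip = heave / cos(dip) = 2890 m / cos(61.2°) = 5999 m
rate = 5999 m / 15.8 Ma = 0.000380 m/yr = 0.380 mm/yr

0.380 mm/yr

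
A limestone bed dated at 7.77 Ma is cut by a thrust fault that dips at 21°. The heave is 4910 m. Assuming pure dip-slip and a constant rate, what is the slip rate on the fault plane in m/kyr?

0.677 m/kyr

dip-slip = heave / cos(dip) = 4910 m / cos(21°) = 5259 m
rate = 5259 m / 7.77 Ma = 0.000677 m/yr = 0.677 m/kyr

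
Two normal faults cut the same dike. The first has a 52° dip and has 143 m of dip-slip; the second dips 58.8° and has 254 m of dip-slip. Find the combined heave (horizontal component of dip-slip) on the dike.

220 m

heave_A = 143 × cos(52°) = 88.04 m
heave_B = 254 × cos(58.8°) = 131.6 m
total = 88.04 + 131.6 = 220 m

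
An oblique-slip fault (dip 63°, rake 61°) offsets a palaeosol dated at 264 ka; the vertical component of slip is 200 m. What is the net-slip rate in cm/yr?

dip-slip = throw / sin(dip) = 200 / sin(63°) = 224.5 m
net slip = dip-slip / sin(rake) = 224.5 / sin(61°) = 256.6 m
rate = 256.6 m / 264 ka = 0.000972 m/yr = 0.0972 cm/yr

0.0972 cm/yr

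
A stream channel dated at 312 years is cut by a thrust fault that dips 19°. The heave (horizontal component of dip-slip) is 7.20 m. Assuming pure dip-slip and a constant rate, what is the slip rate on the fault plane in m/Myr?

24400 m/Myr

dip-slip = heave / cos(dip) = 7.20 m / cos(19°) = 7.615 m
rate = 7.615 m / 312 years = 0.0244 m/yr = 24400 m/Myr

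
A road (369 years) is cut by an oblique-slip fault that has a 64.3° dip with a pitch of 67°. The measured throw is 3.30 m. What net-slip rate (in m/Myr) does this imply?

10800 m/Myr

dip-slip = throw / sin(dip) = 3.30 / sin(64.3°) = 3.662 m
net slip = dip-slip / sin(rake) = 3.662 / sin(67°) = 3.979 m
rate = 3.979 m / 369 years = 0.0108 m/yr = 10800 m/Myr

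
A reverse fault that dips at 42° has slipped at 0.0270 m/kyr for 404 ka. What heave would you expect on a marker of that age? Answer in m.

dip-slip = rate × time = 0.0270 m/kyr × 404 ka = 10.91 m
heave = dip-slip × cos(dip) = 10.91 × cos(42°) = 8.11 m

8.11 m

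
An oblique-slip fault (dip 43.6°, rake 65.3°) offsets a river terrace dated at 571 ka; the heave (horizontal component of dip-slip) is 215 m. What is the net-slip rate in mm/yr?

0.572 mm/yr

dip-slip = heave / cos(dip) = 215 / cos(43.6°) = 296.9 m
net slip = dip-slip / sin(rake) = 296.9 / sin(65.3°) = 326.8 m
rate = 326.8 m / 571 ka = 0.000572 m/yr = 0.572 mm/yr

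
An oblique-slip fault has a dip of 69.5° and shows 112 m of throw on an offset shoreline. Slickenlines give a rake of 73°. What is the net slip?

125 m

dip-slip = throw / sin(dip) = 112 / sin(69.5°) = 119.6 m
net slip = dip-slip / sin(rake) = 119.6 / sin(73°) = 125 m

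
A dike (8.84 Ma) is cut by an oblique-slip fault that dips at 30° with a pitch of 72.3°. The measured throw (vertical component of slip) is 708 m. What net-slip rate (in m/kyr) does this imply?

0.168 m/kyr

dip-slip = throw / sin(dip) = 708 / sin(30°) = 1416 m
net slip = dip-slip / sin(rake) = 1416 / sin(72.3°) = 1486 m
rate = 1486 m / 8.84 Ma = 0.000168 m/yr = 0.168 m/kyr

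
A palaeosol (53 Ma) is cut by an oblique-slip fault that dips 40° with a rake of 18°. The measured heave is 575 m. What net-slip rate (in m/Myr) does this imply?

dip-slip = heave / cos(dip) = 575 / cos(40°) = 750.6 m
net slip = dip-slip / sin(rake) = 750.6 / sin(18°) = 2429 m
rate = 2429 m / 53 Ma = 0.0000458 m/yr = 45.8 m/Myr

45.8 m/Myr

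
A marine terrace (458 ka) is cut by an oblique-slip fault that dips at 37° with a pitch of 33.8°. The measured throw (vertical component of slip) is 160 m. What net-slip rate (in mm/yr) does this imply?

1.04 mm/yr

dip-slip = throw / sin(dip) = 160 / sin(37°) = 265.9 m
net slip = dip-slip / sin(rake) = 265.9 / sin(33.8°) = 477.9 m
rate = 477.9 m / 458 ka = 0.00104 m/yr = 1.04 mm/yr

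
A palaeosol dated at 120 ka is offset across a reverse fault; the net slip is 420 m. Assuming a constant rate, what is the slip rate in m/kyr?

rate = 420 m / 120 ka = 0.00350 m/yr = 3.50 m/kyr

3.50 m/kyr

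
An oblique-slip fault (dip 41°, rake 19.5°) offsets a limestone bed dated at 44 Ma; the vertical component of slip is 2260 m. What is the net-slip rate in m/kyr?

0.235 m/kyr

dip-slip = throw / sin(dip) = 2260 / sin(41°) = 3445 m
net slip = dip-slip / sin(rake) = 3445 / sin(19.5°) = 10320 m
rate = 10320 m / 44 Ma = 0.000235 m/yr = 0.235 m/kyr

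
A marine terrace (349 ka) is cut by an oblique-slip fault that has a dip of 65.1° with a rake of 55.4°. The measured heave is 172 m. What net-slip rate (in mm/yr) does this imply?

dip-slip = heave / cos(dip) = 172 / cos(65.1°) = 408.5 m
net slip = dip-slip / sin(rake) = 408.5 / sin(55.4°) = 496.3 m
rate = 496.3 m / 349 ka = 0.00142 m/yr = 1.42 mm/yr

1.42 mm/yr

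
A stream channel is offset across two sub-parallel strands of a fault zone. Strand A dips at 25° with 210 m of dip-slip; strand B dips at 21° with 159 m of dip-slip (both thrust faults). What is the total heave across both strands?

heave_A = 210 × cos(25°) = 190.3 m
heave_B = 159 × cos(21°) = 148.4 m
total = 190.3 + 148.4 = 339 m

339 m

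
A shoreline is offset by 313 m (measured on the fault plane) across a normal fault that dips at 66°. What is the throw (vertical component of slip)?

286 m

throw = dip-slip × sin(dip) = 313 m × sin(66°) = 286 m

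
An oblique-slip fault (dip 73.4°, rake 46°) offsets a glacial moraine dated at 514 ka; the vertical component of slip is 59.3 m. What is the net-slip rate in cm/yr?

dip-slip = throw / sin(dip) = 59.3 / sin(73.4°) = 61.88 m
net slip = dip-slip / sin(rake) = 61.88 / sin(46°) = 86.02 m
rate = 86.02 m / 514 ka = 0.000167 m/yr = 0.0167 cm/yr

0.0167 cm/yr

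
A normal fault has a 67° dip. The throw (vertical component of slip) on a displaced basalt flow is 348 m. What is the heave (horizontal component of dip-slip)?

148 m

heave = throw / tan(dip) = 348 / tan(67°) = 148 m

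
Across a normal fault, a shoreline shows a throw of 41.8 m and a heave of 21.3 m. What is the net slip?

net slip = √(throw² + heave²) = √(41.8² + 21.3²) = 46.9 m

46.9 m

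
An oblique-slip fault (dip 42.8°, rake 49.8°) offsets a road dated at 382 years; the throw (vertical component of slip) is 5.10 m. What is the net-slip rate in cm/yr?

2.57 cm/yr

dip-slip = throw / sin(dip) = 5.10 / sin(42.8°) = 7.506 m
net slip = dip-slip / sin(rake) = 7.506 / sin(49.8°) = 9.827 m
rate = 9.827 m / 382 years = 0.0257 m/yr = 2.57 cm/yr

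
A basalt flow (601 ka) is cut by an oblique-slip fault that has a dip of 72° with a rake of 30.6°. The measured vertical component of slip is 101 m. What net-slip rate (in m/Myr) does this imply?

dip-slip = throw / sin(dip) = 101 / sin(72°) = 106.2 m
net slip = dip-slip / sin(rake) = 106.2 / sin(30.6°) = 208.6 m
rate = 208.6 m / 601 ka = 0.000347 m/yr = 347 m/Myr

347 m/Myr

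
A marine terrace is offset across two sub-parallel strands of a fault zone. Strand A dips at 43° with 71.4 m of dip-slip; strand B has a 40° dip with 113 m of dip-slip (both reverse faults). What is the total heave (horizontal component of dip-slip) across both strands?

heave_A = 71.4 × cos(43°) = 52.22 m
heave_B = 113 × cos(40°) = 86.56 m
total = 52.22 + 86.56 = 139 m

139 m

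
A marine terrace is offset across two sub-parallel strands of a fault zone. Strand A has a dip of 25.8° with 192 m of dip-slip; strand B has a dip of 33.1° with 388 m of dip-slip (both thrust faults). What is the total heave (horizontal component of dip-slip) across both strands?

heave_A = 192 × cos(25.8°) = 172.9 m
heave_B = 388 × cos(33.1°) = 325 m
total = 172.9 + 325 = 498 m

498 m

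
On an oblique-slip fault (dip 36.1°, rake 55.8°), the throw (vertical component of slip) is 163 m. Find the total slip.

334 m

dip-slip = throw / sin(dip) = 163 / sin(36.1°) = 276.6 m
net slip = dip-slip / sin(rake) = 276.6 / sin(55.8°) = 334 m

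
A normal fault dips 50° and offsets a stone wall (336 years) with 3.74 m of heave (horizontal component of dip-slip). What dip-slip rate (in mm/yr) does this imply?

17.3 mm/yr

dip-slip = heave / cos(dip) = 3.74 m / cos(50°) = 5.818 m
rate = 5.818 m / 336 years = 0.0173 m/yr = 17.3 mm/yr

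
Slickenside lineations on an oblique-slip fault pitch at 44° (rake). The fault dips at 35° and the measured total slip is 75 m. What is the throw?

dip-slip = net slip × sin(rake) = 75 m × sin(44°) = 52.10 m
throw = dip-slip × sin(dip) = 52.10 × sin(35°) = 29.9 m

29.9 m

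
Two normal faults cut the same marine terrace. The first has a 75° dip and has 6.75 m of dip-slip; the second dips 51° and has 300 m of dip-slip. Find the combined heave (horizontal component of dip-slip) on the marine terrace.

191 m

heave_A = 6.75 × cos(75°) = 1.747 m
heave_B = 300 × cos(51°) = 188.8 m
total = 1.747 + 188.8 = 191 m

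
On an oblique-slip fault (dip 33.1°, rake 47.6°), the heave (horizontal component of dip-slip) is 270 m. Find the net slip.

436 m

dip-slip = heave / cos(dip) = 270 / cos(33.1°) = 322.3 m
net slip = dip-slip / sin(rake) = 322.3 / sin(47.6°) = 436 m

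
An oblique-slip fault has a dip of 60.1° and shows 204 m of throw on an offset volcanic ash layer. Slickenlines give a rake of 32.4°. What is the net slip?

439 m

dip-slip = throw / sin(dip) = 204 / sin(60.1°) = 235.3 m
net slip = dip-slip / sin(rake) = 235.3 / sin(32.4°) = 439 m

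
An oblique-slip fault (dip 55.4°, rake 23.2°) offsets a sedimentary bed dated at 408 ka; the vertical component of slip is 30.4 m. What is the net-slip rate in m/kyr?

0.230 m/kyr

dip-slip = throw / sin(dip) = 30.4 / sin(55.4°) = 36.93 m
net slip = dip-slip / sin(rake) = 36.93 / sin(23.2°) = 93.75 m
rate = 93.75 m / 408 ka = 0.000230 m/yr = 0.230 m/kyr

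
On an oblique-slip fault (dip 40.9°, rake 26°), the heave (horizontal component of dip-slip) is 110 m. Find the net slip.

332 m

dip-slip = heave / cos(dip) = 110 / cos(40.9°) = 145.5 m
net slip = dip-slip / sin(rake) = 145.5 / sin(26°) = 332 m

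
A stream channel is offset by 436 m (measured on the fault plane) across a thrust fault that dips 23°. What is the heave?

401 m

heave = dip-slip × cos(dip) = 436 m × cos(23°) = 401 m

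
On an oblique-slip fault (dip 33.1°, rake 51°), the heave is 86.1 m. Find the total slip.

dip-slip = heave / cos(dip) = 86.1 / cos(33.1°) = 102.8 m
net slip = dip-slip / sin(rake) = 102.8 / sin(51°) = 132 m

132 m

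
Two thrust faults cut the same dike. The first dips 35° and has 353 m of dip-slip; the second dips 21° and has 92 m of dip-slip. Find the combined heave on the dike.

375 m

heave_A = 353 × cos(35°) = 289.2 m
heave_B = 92 × cos(21°) = 85.89 m
total = 289.2 + 85.89 = 375 m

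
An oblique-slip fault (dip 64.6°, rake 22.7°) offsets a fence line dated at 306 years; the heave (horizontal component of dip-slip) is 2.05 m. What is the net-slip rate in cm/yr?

4.05 cm/yr

dip-slip = heave / cos(dip) = 2.05 / cos(64.6°) = 4.779 m
net slip = dip-slip / sin(rake) = 4.779 / sin(22.7°) = 12.38 m
rate = 12.38 m / 306 years = 0.0405 m/yr = 4.05 cm/yr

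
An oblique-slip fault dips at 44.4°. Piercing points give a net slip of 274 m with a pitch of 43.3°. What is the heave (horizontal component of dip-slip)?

134 m

dip-slip = net slip × sin(rake) = 274 m × sin(43.3°) = 187.9 m
heave = dip-slip × cos(dip) = 187.9 × cos(44.4°) = 134 m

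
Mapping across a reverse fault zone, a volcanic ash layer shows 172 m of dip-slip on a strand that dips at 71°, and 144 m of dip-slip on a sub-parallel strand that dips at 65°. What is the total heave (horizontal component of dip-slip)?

heave_A = 172 × cos(71°) = 56 m
heave_B = 144 × cos(65°) = 60.86 m
total = 56 + 60.86 = 117 m

117 m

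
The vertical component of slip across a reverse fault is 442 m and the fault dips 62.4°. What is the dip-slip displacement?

dip-slip = throw / sin(dip) = 442 / sin(62.4°) = 499 m

499 m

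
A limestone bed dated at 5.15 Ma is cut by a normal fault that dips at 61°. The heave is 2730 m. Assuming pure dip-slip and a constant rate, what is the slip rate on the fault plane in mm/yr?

dip-slip = heave / cos(dip) = 2730 m / cos(61°) = 5631 m
rate = 5631 m / 5.15 Ma = 0.00109 m/yr = 1.09 mm/yr

1.09 mm/yr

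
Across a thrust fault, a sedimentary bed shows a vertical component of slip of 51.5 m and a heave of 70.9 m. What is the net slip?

87.6 m

net slip = √(throw² + heave²) = √(51.5² + 70.9²) = 87.6 m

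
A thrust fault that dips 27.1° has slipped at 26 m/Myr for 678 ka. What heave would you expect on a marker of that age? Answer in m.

dip-slip = rate × time = 26 m/Myr × 678 ka = 17.63 m
heave = dip-slip × cos(dip) = 17.63 × cos(27.1°) = 15.7 m

15.7 m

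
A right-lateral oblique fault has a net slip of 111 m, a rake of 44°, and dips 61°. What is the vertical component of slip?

67.4 m

dip-slip = net slip × sin(rake) = 111 m × sin(44°) = 77.11 m
throw = dip-slip × sin(dip) = 77.11 × sin(61°) = 67.4 m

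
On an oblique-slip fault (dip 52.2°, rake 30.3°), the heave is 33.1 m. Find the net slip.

107 m

dip-slip = heave / cos(dip) = 33.1 / cos(52.2°) = 54 m
net slip = dip-slip / sin(rake) = 54 / sin(30.3°) = 107 m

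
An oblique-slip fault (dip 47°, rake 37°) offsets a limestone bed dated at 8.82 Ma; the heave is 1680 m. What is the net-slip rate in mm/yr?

dip-slip = heave / cos(dip) = 1680 / cos(47°) = 2463 m
net slip = dip-slip / sin(rake) = 2463 / sin(37°) = 4093 m
rate = 4093 m / 8.82 Ma = 0.000464 m/yr = 0.464 mm/yr

0.464 mm/yr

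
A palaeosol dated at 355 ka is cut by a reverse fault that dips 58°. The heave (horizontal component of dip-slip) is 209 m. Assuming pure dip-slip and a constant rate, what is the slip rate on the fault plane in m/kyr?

1.11 m/kyr

dip-slip = heave / cos(dip) = 209 m / cos(58°) = 394.4 m
rate = 394.4 m / 355 ka = 0.00111 m/yr = 1.11 m/kyr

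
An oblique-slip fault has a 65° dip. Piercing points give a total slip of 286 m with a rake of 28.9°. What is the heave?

58.4 m

dip-slip = net slip × sin(rake) = 286 m × sin(28.9°) = 138.2 m
heave = dip-slip × cos(dip) = 138.2 × cos(65°) = 58.4 m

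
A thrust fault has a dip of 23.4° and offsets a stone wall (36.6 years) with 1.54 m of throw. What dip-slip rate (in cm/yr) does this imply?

dip-slip = throw / sin(dip) = 1.54 m / sin(23.4°) = 3.878 m
rate = 3.878 m / 36.6 years = 0.106 m/yr = 10.6 cm/yr

10.6 cm/yr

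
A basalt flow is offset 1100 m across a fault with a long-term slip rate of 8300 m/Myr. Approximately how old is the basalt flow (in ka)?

133 ka

age = offset / rate = 1100 m / (8300 m/Myr) = 133000 yr = 133 ka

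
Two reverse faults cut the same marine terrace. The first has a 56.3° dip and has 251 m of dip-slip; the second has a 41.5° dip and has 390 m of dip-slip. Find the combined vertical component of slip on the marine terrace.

throw_A = 251 × sin(56.3°) = 208.8 m
throw_B = 390 × sin(41.5°) = 258.4 m
total = 208.8 + 258.4 = 467 m

467 m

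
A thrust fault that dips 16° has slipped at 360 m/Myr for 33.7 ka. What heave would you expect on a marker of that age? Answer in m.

11.7 m

dip-slip = rate × time = 360 m/Myr × 33.7 ka = 12.13 m
heave = dip-slip × cos(dip) = 12.13 × cos(16°) = 11.7 m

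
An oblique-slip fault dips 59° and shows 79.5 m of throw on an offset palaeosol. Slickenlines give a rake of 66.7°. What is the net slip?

dip-slip = throw / sin(dip) = 79.5 / sin(59°) = 92.75 m
net slip = dip-slip / sin(rake) = 92.75 / sin(66.7°) = 101 m

101 m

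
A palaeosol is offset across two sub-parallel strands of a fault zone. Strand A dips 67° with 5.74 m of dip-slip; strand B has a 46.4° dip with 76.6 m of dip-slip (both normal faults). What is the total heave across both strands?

heave_A = 5.74 × cos(67°) = 2.243 m
heave_B = 76.6 × cos(46.4°) = 52.82 m
total = 2.243 + 52.82 = 55.1 m

55.1 m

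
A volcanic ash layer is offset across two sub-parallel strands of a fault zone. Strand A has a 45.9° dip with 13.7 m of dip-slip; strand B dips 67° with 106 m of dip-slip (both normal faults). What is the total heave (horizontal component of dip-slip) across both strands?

51 m

heave_A = 13.7 × cos(45.9°) = 9.534 m
heave_B = 106 × cos(67°) = 41.42 m
total = 9.534 + 41.42 = 51 m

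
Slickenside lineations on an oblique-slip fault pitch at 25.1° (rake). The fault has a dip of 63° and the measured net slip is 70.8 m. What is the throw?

26.8 m

dip-slip = net slip × sin(rake) = 70.8 m × sin(25.1°) = 30.03 m
throw = dip-slip × sin(dip) = 30.03 × sin(63°) = 26.8 m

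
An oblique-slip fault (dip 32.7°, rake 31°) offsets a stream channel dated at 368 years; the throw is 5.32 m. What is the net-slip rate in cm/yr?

dip-slip = throw / sin(dip) = 5.32 / sin(32.7°) = 9.847 m
net slip = dip-slip / sin(rake) = 9.847 / sin(31°) = 19.12 m
rate = 19.12 m / 368 years = 0.0520 m/yr = 5.20 cm/yr

5.20 cm/yr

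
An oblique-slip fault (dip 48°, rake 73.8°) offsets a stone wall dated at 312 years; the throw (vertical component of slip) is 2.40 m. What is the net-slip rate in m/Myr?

dip-slip = throw / sin(dip) = 2.40 / sin(48°) = 3.230 m
net slip = dip-slip / sin(rake) = 3.230 / sin(73.8°) = 3.363 m
rate = 3.363 m / 312 years = 0.0108 m/yr = 10800 m/Myr

10800 m/Myr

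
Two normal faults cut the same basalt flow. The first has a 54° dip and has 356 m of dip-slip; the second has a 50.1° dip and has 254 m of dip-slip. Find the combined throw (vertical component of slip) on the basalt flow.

483 m

throw_A = 356 × sin(54°) = 288 m
throw_B = 254 × sin(50.1°) = 194.9 m
total = 288 + 194.9 = 483 m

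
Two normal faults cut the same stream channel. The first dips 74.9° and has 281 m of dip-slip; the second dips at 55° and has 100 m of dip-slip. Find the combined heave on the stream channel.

heave_A = 281 × cos(74.9°) = 73.20 m
heave_B = 100 × cos(55°) = 57.36 m
total = 73.20 + 57.36 = 131 m

131 m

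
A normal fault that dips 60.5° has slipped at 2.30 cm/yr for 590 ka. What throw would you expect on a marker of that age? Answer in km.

dip-slip = rate × time = 2.30 cm/yr × 590 ka = 13570 m
throw = dip-slip × sin(dip) = 13570 × sin(60.5°) = 11800 m = 11.8 km

11.8 km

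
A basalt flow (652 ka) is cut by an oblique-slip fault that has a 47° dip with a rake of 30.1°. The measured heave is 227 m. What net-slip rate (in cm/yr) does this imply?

0.102 cm/yr

dip-slip = heave / cos(dip) = 227 / cos(47°) = 332.8 m
net slip = dip-slip / sin(rake) = 332.8 / sin(30.1°) = 663.7 m
rate = 663.7 m / 652 ka = 0.00102 m/yr = 0.102 cm/yr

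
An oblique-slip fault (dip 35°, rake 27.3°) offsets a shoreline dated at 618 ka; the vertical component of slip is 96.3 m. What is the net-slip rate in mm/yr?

dip-slip = throw / sin(dip) = 96.3 / sin(35°) = 167.9 m
net slip = dip-slip / sin(rake) = 167.9 / sin(27.3°) = 366.1 m
rate = 366.1 m / 618 ka = 0.000592 m/yr = 0.592 mm/yr

0.592 mm/yr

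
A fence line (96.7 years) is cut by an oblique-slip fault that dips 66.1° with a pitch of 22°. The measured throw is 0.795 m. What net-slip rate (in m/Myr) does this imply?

dip-slip = throw / sin(dip) = 0.795 / sin(66.1°) = 0.8696 m
net slip = dip-slip / sin(rake) = 0.8696 / sin(22°) = 2.321 m
rate = 2.321 m / 96.7 years = 0.0240 m/yr = 24000 m/Myr

24000 m/Myr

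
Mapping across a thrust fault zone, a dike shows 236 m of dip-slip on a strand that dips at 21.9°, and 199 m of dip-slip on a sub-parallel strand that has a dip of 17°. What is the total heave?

409 m

heave_A = 236 × cos(21.9°) = 219 m
heave_B = 199 × cos(17°) = 190.3 m
total = 219 + 190.3 = 409 m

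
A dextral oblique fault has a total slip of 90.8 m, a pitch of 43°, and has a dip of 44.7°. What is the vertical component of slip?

dip-slip = net slip × sin(rake) = 90.8 m × sin(43°) = 61.93 m
throw = dip-slip × sin(dip) = 61.93 × sin(44.7°) = 43.6 m

43.6 m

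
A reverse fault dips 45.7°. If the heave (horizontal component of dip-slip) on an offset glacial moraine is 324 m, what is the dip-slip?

dip-slip = heave / cos(dip) = 324 / cos(45.7°) = 464 m

464 m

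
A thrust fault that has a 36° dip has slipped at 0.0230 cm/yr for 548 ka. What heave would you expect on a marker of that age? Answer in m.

dip-slip = rate × time = 0.0230 cm/yr × 548 ka = 126 m
heave = dip-slip × cos(dip) = 126 × cos(36°) = 102 m

102 m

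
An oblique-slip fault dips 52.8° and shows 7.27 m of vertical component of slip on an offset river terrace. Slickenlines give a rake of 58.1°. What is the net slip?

dip-slip = throw / sin(dip) = 7.27 / sin(52.8°) = 9.127 m
net slip = dip-slip / sin(rake) = 9.127 / sin(58.1°) = 10.8 m

10.8 m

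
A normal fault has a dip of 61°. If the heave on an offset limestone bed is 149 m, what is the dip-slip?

307 m

dip-slip = heave / cos(dip) = 149 / cos(61°) = 307 m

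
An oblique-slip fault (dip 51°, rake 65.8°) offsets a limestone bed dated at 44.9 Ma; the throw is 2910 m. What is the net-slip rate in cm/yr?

dip-slip = throw / sin(dip) = 2910 / sin(51°) = 3744 m
net slip = dip-slip / sin(rake) = 3744 / sin(65.8°) = 4105 m
rate = 4105 m / 44.9 Ma = 0.0000914 m/yr = 0.00914 cm/yr

0.00914 cm/yr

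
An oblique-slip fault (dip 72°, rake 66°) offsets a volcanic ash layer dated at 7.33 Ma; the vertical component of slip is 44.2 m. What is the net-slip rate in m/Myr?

6.94 m/Myr

dip-slip = throw / sin(dip) = 44.2 / sin(72°) = 46.47 m
net slip = dip-slip / sin(rake) = 46.47 / sin(66°) = 50.87 m
rate = 50.87 m / 7.33 Ma = 0.00000694 m/yr = 6.94 m/Myr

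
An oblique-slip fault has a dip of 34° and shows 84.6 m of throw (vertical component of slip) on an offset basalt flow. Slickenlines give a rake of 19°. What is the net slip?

dip-slip = throw / sin(dip) = 84.6 / sin(34°) = 151.3 m
net slip = dip-slip / sin(rake) = 151.3 / sin(19°) = 465 m

465 m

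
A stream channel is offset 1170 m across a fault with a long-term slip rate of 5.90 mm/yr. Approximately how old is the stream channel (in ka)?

198 ka

age = offset / rate = 1170 m / (5.90 mm/yr) = 198000 yr = 198 ka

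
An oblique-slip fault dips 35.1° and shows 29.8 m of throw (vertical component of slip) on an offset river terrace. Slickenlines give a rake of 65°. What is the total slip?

dip-slip = throw / sin(dip) = 29.8 / sin(35.1°) = 51.83 m
net slip = dip-slip / sin(rake) = 51.83 / sin(65°) = 57.2 m

57.2 m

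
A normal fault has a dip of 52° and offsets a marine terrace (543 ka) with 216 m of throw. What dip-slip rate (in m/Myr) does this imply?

505 m/Myr

dip-slip = throw / sin(dip) = 216 m / sin(52°) = 274.1 m
rate = 274.1 m / 543 ka = 0.000505 m/yr = 505 m/Myr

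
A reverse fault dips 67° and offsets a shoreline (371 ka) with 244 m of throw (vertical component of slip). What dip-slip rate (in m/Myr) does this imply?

dip-slip = throw / sin(dip) = 244 m / sin(67°) = 265.1 m
rate = 265.1 m / 371 ka = 0.000714 m/yr = 714 m/Myr

714 m/Myr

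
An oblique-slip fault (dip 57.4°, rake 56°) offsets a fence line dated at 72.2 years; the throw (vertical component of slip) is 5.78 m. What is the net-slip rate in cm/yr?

11.5 cm/yr

dip-slip = throw / sin(dip) = 5.78 / sin(57.4°) = 6.861 m
net slip = dip-slip / sin(rake) = 6.861 / sin(56°) = 8.276 m
rate = 8.276 m / 72.2 years = 0.115 m/yr = 11.5 cm/yr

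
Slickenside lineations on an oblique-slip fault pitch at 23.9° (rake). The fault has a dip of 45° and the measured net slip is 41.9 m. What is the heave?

12 m

dip-slip = net slip × sin(rake) = 41.9 m × sin(23.9°) = 16.98 m
heave = dip-slip × cos(dip) = 16.98 × cos(45°) = 12 m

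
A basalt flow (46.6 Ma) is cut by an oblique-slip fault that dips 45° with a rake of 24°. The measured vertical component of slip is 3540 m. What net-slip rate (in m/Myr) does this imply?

dip-slip = throw / sin(dip) = 3540 / sin(45°) = 5006 m
net slip = dip-slip / sin(rake) = 5006 / sin(24°) = 12310 m
rate = 12310 m / 46.6 Ma = 0.000264 m/yr = 264 m/Myr

264 m/Myr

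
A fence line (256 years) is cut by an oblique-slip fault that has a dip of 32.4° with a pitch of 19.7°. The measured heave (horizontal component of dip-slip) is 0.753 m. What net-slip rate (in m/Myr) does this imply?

dip-slip = heave / cos(dip) = 0.753 / cos(32.4°) = 0.8918 m
net slip = dip-slip / sin(rake) = 0.8918 / sin(19.7°) = 2.646 m
rate = 2.646 m / 256 years = 0.0103 m/yr = 10300 m/Myr

10300 m/Myr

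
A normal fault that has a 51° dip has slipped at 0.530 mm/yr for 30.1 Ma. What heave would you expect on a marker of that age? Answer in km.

10 km

dip-slip = rate × time = 0.530 mm/yr × 30.1 Ma = 15950 m
heave = dip-slip × cos(dip) = 15950 × cos(51°) = 10000 m = 10 km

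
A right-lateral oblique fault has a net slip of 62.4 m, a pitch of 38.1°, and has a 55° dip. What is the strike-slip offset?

strike-slip = net slip × cos(rake) = 62.4 m × cos(38.1°) = 49.1 m

49.1 m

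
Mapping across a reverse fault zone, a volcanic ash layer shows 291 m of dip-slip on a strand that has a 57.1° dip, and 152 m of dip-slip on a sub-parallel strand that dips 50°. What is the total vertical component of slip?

361 m

throw_A = 291 × sin(57.1°) = 244.3 m
throw_B = 152 × sin(50°) = 116.4 m
total = 244.3 + 116.4 = 361 m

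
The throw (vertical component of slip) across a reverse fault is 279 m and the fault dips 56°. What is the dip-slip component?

dip-slip = throw / sin(dip) = 279 / sin(56°) = 337 m

337 m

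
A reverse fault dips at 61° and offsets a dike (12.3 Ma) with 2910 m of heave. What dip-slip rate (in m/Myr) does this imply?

488 m/Myr

dip-slip = heave / cos(dip) = 2910 m / cos(61°) = 6002 m
rate = 6002 m / 12.3 Ma = 0.000488 m/yr = 488 m/Myr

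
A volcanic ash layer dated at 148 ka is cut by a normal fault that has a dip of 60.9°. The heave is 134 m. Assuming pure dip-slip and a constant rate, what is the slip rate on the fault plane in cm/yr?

dip-slip = heave / cos(dip) = 134 m / cos(60.9°) = 275.5 m
rate = 275.5 m / 148 ka = 0.00186 m/yr = 0.186 cm/yr

0.186 cm/yr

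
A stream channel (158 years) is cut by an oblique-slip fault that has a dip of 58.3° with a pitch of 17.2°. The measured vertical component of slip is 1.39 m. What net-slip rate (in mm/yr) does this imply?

35 mm/yr

dip-slip = throw / sin(dip) = 1.39 / sin(58.3°) = 1.634 m
net slip = dip-slip / sin(rake) = 1.634 / sin(17.2°) = 5.525 m
rate = 5.525 m / 158 years = 0.0350 m/yr = 35 mm/yr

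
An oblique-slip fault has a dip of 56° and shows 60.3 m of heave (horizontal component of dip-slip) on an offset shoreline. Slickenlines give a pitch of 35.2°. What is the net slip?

dip-slip = heave / cos(dip) = 60.3 / cos(56°) = 107.8 m
net slip = dip-slip / sin(rake) = 107.8 / sin(35.2°) = 187 m

187 m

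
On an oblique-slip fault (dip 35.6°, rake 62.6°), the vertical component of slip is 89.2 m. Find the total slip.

dip-slip = throw / sin(dip) = 89.2 / sin(35.6°) = 153.2 m
net slip = dip-slip / sin(rake) = 153.2 / sin(62.6°) = 173 m

173 m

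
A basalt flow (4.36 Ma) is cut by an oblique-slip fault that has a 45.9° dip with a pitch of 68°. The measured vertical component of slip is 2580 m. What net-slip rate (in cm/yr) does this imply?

dip-slip = throw / sin(dip) = 2580 / sin(45.9°) = 3593 m
net slip = dip-slip / sin(rake) = 3593 / sin(68°) = 3875 m
rate = 3875 m / 4.36 Ma = 0.000889 m/yr = 0.0889 cm/yr

0.0889 cm/yr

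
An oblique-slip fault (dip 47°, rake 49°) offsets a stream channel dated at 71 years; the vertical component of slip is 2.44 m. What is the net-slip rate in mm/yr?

dip-slip = throw / sin(dip) = 2.44 / sin(47°) = 3.336 m
net slip = dip-slip / sin(rake) = 3.336 / sin(49°) = 4.421 m
rate = 4.421 m / 71 years = 0.0623 m/yr = 62.3 mm/yr

62.3 mm/yr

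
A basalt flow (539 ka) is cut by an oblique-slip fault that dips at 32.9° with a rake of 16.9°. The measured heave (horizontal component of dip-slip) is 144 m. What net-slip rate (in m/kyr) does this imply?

dip-slip = heave / cos(dip) = 144 / cos(32.9°) = 171.5 m
net slip = dip-slip / sin(rake) = 171.5 / sin(16.9°) = 590 m
rate = 590 m / 539 ka = 0.00109 m/yr = 1.09 m/kyr

1.09 m/kyr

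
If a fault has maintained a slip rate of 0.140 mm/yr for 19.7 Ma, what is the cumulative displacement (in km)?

slip = rate × time = 0.140 mm/yr × 19.7 Ma = 2760 m = 2.76 km

2.76 km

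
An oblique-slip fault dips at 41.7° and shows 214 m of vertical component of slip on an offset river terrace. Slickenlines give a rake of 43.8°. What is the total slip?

465 m

dip-slip = throw / sin(dip) = 214 / sin(41.7°) = 321.7 m
net slip = dip-slip / sin(rake) = 321.7 / sin(43.8°) = 465 m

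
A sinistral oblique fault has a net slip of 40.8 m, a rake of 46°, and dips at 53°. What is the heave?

dip-slip = net slip × sin(rake) = 40.8 m × sin(46°) = 29.35 m
heave = dip-slip × cos(dip) = 29.35 × cos(53°) = 17.7 m

17.7 m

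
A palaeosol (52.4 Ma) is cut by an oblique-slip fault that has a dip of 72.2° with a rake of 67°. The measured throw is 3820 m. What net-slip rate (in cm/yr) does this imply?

0.00832 cm/yr

dip-slip = throw / sin(dip) = 3820 / sin(72.2°) = 4012 m
net slip = dip-slip / sin(rake) = 4012 / sin(67°) = 4359 m
rate = 4359 m / 52.4 Ma = 0.0000832 m/yr = 0.00832 cm/yr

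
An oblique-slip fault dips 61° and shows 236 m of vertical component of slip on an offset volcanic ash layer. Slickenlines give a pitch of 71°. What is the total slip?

dip-slip = throw / sin(dip) = 236 / sin(61°) = 269.8 m
net slip = dip-slip / sin(rake) = 269.8 / sin(71°) = 285 m

285 m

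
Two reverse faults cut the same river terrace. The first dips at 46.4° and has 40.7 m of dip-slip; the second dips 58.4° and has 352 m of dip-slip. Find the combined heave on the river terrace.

heave_A = 40.7 × cos(46.4°) = 28.07 m
heave_B = 352 × cos(58.4°) = 184.4 m
total = 28.07 + 184.4 = 213 m

213 m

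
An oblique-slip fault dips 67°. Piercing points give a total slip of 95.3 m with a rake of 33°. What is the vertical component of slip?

47.8 m

dip-slip = net slip × sin(rake) = 95.3 m × sin(33°) = 51.90 m
throw = dip-slip × sin(dip) = 51.90 × sin(67°) = 47.8 m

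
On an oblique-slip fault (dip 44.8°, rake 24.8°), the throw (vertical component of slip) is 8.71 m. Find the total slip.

dip-slip = throw / sin(dip) = 8.71 / sin(44.8°) = 12.36 m
net slip = dip-slip / sin(rake) = 12.36 / sin(24.8°) = 29.5 m

29.5 m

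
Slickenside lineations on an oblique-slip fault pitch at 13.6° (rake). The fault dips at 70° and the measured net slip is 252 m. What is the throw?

55.7 m

dip-slip = net slip × sin(rake) = 252 m × sin(13.6°) = 59.26 m
throw = dip-slip × sin(dip) = 59.26 × sin(70°) = 55.7 m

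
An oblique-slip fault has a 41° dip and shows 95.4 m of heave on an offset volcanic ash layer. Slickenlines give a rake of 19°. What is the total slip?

388 m

dip-slip = heave / cos(dip) = 95.4 / cos(41°) = 126.4 m
net slip = dip-slip / sin(rake) = 126.4 / sin(19°) = 388 m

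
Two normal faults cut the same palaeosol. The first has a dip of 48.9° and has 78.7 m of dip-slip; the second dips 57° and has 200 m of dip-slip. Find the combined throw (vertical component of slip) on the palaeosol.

227 m

throw_A = 78.7 × sin(48.9°) = 59.31 m
throw_B = 200 × sin(57°) = 167.7 m
total = 59.31 + 167.7 = 227 m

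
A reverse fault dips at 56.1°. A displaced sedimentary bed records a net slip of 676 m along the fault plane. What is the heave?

377 m

heave = dip-slip × cos(dip) = 676 m × cos(56.1°) = 377 m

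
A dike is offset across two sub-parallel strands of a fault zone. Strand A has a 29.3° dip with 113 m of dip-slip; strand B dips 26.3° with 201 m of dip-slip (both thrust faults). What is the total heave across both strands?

279 m

heave_A = 113 × cos(29.3°) = 98.54 m
heave_B = 201 × cos(26.3°) = 180.2 m
total = 98.54 + 180.2 = 279 m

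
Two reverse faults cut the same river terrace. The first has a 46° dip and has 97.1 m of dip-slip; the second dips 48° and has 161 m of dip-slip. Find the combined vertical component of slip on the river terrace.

189 m

throw_A = 97.1 × sin(46°) = 69.85 m
throw_B = 161 × sin(48°) = 119.6 m
total = 69.85 + 119.6 = 189 m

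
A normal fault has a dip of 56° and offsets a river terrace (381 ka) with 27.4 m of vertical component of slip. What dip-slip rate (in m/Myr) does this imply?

dip-slip = throw / sin(dip) = 27.4 m / sin(56°) = 33.05 m
rate = 33.05 m / 381 ka = 0.0000867 m/yr = 86.7 m/Myr

86.7 m/Myr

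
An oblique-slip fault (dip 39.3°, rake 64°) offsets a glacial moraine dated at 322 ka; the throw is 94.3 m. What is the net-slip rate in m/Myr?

514 m/Myr

dip-slip = throw / sin(dip) = 94.3 / sin(39.3°) = 148.9 m
net slip = dip-slip / sin(rake) = 148.9 / sin(64°) = 165.6 m
rate = 165.6 m / 322 ka = 0.000514 m/yr = 514 m/Myr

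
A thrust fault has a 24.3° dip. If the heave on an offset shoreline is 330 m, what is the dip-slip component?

dip-slip = heave / cos(dip) = 330 / cos(24.3°) = 362 m

362 m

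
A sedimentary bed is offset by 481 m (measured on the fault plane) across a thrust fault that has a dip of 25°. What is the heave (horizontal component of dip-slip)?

436 m

heave = dip-slip × cos(dip) = 481 m × cos(25°) = 436 m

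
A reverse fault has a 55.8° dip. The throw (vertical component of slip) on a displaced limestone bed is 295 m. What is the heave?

heave = throw / tan(dip) = 295 / tan(55.8°) = 200 m

200 m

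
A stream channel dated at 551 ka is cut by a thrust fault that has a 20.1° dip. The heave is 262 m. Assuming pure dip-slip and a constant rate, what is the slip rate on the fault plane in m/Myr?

506 m/Myr

dip-slip = heave / cos(dip) = 262 m / cos(20.1°) = 279 m
rate = 279 m / 551 ka = 0.000506 m/yr = 506 m/Myr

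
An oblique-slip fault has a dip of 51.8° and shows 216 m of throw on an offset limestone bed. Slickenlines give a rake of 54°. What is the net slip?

340 m

dip-slip = throw / sin(dip) = 216 / sin(51.8°) = 274.9 m
net slip = dip-slip / sin(rake) = 274.9 / sin(54°) = 340 m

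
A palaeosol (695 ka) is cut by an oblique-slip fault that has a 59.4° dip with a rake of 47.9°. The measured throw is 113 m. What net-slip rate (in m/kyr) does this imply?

0.255 m/kyr

dip-slip = throw / sin(dip) = 113 / sin(59.4°) = 131.3 m
net slip = dip-slip / sin(rake) = 131.3 / sin(47.9°) = 176.9 m
rate = 176.9 m / 695 ka = 0.000255 m/yr = 0.255 m/kyr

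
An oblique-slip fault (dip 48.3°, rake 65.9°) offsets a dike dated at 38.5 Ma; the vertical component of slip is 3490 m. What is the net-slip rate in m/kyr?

0.133 m/kyr

dip-slip = throw / sin(dip) = 3490 / sin(48.3°) = 4674 m
net slip = dip-slip / sin(rake) = 4674 / sin(65.9°) = 5121 m
rate = 5121 m / 38.5 Ma = 0.000133 m/yr = 0.133 m/kyr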